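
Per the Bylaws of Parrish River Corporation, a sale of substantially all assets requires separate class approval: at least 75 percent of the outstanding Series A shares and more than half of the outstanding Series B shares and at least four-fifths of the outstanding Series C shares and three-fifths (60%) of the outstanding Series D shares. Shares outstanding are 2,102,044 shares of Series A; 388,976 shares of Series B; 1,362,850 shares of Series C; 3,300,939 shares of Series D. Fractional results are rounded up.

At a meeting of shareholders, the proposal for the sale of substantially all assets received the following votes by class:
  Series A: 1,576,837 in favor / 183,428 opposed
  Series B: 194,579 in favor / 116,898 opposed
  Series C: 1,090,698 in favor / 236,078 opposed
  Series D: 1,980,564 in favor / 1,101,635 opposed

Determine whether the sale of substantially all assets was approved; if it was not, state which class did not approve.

Approved — every class gave the required vote.

Series A: 3/4 of 2102044 = 1576533; 1,576,533 required, 1,576,837 in favor — approved.
Series B: a majority of 388976 is 194489; 194,489 required, 194,579 in favor — approved.
Series C: 4/5 of 1362850 = 1090280; 1,090,280 required, 1,090,698 in favor — approved.
Series D: 3/5 of 3300939 = 1980563.40, rounded up to 1980564; 1,980,564 required, 1,980,564 in favor — approved.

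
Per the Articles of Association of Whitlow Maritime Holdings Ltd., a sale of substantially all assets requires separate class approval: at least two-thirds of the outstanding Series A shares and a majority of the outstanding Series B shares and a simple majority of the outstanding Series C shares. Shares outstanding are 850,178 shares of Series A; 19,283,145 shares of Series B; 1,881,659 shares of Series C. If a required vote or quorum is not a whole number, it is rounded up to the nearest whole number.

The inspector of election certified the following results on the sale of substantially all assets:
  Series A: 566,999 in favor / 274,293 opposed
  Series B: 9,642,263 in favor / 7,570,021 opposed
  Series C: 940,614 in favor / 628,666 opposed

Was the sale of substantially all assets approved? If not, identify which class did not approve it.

Series A: 2/3 of 850178 = 566785.33, rounded up to 566786; 566,786 required, 566,999 in favor — approved.
Series B: a majority of 19283145 is 9641573; 9,641,573 required, 9,642,263 in favor — approved.
Series C: a majority of 1881659 is 940830; 940,830 required, 940,614 in favor — not approved.

Not approved — the Series C shares did not give the required vote.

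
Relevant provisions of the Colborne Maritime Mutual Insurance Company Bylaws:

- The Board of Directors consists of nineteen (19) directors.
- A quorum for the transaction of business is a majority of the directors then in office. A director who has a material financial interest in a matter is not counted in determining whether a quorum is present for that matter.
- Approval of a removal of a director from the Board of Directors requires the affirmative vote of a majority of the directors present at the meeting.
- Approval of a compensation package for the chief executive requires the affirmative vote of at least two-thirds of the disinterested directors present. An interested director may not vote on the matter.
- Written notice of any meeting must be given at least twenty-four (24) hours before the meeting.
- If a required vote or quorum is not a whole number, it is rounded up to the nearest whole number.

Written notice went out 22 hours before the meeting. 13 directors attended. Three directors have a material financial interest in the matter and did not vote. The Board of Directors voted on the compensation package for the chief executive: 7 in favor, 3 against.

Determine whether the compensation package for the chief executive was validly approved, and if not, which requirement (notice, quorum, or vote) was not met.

Invalid — notice requirement not satisfied.

Notice: 22 hours given; 24 required (22 < 24). Not satisfied.
Quorum: 13 present, but the 3 interested directors do not count, leaving 10. Quorum is 10. Satisfied.
Vote: the compensation package for the chief executive requires two-thirds of the disinterested directors present (13 − 3 = 10). 2/3 of 10 = 6.67, rounded up to 7, so 7 affirmative votes are needed; 7 voted in favor. Satisfied.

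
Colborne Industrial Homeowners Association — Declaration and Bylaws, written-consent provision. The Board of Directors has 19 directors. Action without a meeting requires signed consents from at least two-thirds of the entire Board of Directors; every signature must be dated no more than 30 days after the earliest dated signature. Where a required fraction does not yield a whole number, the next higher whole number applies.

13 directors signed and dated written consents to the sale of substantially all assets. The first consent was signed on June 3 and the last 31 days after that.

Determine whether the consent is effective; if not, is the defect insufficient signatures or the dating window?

Not effective — dating-window requirement not satisfied.

Signatures required: at least two-thirds of 19 — 2/3 of 19 = 12.67, rounded up to 13, so 13 needed; 13 signed. Sufficient.
Dating window: the latest signature is 31 days after the earliest; the limit is 30 days. Outside the window.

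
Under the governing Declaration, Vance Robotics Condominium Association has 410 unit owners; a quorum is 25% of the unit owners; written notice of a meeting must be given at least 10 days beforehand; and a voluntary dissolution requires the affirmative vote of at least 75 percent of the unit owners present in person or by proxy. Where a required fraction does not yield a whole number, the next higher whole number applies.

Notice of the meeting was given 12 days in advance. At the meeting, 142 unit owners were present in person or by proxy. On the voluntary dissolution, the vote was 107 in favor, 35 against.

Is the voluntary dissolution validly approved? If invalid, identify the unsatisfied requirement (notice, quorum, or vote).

Notice: 12 days given; 10 required. Satisfied.
Quorum: 25% of 410 = 102.50, rounded up to 103; 142 present. Satisfied.
Vote: requires three-fourths of those present (142); 3/4 of 142 = 106.50, rounded up to 107, so 107 needed; 107 in favor. Satisfied.

Valid — all requirements satisfied.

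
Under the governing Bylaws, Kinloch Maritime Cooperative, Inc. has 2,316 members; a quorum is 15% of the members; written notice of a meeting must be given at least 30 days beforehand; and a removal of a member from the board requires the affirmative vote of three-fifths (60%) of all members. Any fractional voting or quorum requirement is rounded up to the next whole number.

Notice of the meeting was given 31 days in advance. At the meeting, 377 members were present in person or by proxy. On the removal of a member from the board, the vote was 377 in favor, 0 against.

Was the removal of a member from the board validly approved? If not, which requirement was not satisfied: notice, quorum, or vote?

Notice: 31 days given; 30 required. Satisfied.
Quorum: 15% of 2,316 = 347.40, rounded up to 348; 377 present. Satisfied.
Vote: requires three-fifths of all members (2,316); 3/5 of 2316 = 1389.60, rounded up to 1390, so 1,390 needed; 377 in favor. Not satisfied.

Invalid — vote requirement not satisfied.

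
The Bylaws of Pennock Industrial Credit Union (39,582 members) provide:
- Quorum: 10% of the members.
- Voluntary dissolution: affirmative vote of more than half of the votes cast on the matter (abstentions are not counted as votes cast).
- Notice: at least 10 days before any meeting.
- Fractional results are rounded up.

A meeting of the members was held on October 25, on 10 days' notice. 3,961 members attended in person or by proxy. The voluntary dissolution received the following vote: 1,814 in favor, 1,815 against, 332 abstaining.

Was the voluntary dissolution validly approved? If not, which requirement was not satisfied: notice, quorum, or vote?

Notice: 10 days given; 10 required. Satisfied.
Quorum: 10% of 39,582 = 3,958.20, rounded up to 3,959; 3,961 present. Satisfied.
Vote: requires a majority of the votes cast (3,961 − 332 abstaining = 3,629); a majority of 3629 is 1815, so 1,815 needed; 1,814 in favor. Not satisfied.

Invalid — vote requirement not satisfied.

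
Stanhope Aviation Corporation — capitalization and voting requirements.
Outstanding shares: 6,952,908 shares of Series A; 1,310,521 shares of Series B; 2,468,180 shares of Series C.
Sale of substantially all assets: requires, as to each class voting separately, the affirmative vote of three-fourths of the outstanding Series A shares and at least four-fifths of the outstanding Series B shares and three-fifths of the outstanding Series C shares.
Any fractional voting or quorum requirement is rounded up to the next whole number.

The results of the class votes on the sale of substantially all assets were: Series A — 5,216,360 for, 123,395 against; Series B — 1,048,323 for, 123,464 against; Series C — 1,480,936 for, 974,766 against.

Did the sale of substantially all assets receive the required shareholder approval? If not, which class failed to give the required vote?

Not approved — the Series B shares did not give the required vote.

Series A: 3/4 of 6952908 = 5214681; 5,214,681 required, 5,216,360 in favor — approved.
Series B: 4/5 of 1310521 = 1048416.80, rounded up to 1048417; 1,048,417 required, 1,048,323 in favor — not approved.
Series C: 3/5 of 2468180 = 1480908; 1,480,908 required, 1,480,936 in favor — approved.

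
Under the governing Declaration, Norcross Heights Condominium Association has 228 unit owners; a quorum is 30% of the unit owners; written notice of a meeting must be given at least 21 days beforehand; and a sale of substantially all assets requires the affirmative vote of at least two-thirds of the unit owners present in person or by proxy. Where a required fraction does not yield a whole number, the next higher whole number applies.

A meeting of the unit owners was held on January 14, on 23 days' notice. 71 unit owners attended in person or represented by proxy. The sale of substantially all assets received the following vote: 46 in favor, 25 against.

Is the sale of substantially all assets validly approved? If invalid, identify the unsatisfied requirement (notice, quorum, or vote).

Notice: 23 days given; 21 required. Satisfied.
Quorum: 30% of 228 = 68.40, rounded up to 69; 71 present. Satisfied.
Vote: requires two-thirds of those present (71); 2/3 of 71 = 47.33, rounded up to 48, so 48 needed; 46 in favor. Not satisfied.

Invalid — vote requirement not satisfied.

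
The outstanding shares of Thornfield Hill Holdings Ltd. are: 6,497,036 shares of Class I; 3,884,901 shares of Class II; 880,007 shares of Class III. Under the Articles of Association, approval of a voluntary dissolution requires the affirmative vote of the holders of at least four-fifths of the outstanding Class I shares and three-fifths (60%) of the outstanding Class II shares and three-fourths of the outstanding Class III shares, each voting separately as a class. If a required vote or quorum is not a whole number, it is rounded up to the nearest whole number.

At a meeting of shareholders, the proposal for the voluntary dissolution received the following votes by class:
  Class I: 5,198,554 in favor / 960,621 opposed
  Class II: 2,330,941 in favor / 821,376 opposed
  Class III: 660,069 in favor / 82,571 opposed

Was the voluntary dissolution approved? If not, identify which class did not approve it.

Approved — every class gave the required vote.

Class I: 4/5 of 6497036 = 5197628.80, rounded up to 5197629; 5,197,629 required, 5,198,554 in favor — approved.
Class II: 3/5 of 3884901 = 2330940.60, rounded up to 2330941; 2,330,941 required, 2,330,941 in favor — approved.
Class III: 3/4 of 880007 = 660005.25, rounded up to 660006; 660,006 required, 660,069 in favor — approved.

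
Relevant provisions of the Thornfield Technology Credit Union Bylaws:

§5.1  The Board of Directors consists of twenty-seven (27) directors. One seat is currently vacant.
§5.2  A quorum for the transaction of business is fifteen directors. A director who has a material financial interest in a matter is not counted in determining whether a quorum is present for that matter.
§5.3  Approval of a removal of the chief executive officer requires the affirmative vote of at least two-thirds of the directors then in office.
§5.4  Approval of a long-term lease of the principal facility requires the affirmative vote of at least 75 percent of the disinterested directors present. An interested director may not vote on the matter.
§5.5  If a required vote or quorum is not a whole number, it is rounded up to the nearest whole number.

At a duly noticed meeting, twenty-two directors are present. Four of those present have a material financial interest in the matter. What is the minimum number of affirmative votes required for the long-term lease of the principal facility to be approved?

14

The long-term lease of the principal facility requires three-fourths of the disinterested directors present (22 − 4 = 18).
3/4 of 18 = 13.50, rounded up to 14.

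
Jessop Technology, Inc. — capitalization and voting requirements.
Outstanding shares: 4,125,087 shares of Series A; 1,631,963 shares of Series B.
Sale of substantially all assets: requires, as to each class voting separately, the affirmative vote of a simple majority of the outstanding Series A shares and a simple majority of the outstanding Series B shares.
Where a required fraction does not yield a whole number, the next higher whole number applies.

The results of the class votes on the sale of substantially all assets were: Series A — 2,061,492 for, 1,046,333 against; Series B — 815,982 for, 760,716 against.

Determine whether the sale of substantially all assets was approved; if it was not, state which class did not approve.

Series A: a majority of 4125087 is 2062544; 2,062,544 required, 2,061,492 in favor — not approved.
Series B: a majority of 1631963 is 815982; 815,982 required, 815,982 in favor — approved.

Not approved — the Series A shares did not give the required vote.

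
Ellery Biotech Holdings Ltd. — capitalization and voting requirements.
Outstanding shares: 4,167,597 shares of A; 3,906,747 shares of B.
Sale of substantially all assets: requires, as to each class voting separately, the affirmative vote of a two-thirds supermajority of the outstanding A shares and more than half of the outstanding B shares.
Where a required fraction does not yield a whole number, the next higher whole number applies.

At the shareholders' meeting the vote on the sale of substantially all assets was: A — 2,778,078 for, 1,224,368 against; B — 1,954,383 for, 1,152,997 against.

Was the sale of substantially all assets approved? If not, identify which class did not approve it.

A: 2/3 of 4167597 = 2778398; 2,778,398 required, 2,778,078 in favor — not approved.
B: a majority of 3906747 is 1953374; 1,953,374 required, 1,954,383 in favor — approved.

Not approved — the A shares did not give the required vote.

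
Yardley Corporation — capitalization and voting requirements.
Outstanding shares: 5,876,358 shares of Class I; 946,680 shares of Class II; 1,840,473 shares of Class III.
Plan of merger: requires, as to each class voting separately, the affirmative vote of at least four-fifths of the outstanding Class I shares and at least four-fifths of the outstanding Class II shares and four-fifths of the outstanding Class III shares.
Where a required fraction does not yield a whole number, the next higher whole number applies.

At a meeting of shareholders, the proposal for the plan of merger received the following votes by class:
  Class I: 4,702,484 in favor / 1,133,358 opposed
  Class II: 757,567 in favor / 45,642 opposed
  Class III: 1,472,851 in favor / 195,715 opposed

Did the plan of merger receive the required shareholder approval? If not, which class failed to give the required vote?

Class I: 4/5 of 5876358 = 4701086.40, rounded up to 4701087; 4,701,087 required, 4,702,484 in favor — approved.
Class II: 4/5 of 946680 = 757344; 757,344 required, 757,567 in favor — approved.
Class III: 4/5 of 1840473 = 1472378.40, rounded up to 1472379; 1,472,379 required, 1,472,851 in favor — approved.

Approved — every class gave the required vote.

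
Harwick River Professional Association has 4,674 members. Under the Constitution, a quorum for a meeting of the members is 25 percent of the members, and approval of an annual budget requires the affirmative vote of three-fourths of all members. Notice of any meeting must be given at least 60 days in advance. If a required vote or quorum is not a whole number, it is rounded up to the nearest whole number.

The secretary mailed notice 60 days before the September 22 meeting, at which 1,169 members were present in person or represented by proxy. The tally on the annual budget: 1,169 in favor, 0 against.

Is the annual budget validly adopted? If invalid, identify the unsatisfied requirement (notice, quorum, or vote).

Invalid — vote requirement not satisfied.

Notice: 60 days given; 60 required. Satisfied.
Quorum: 25% of 4,674 = 1,168.50, rounded up to 1,169; 1,169 present. Satisfied.
Vote: requires three-fourths of all members (4,674); 3/4 of 4674 = 3505.50, rounded up to 3506, so 3,506 needed; 1,169 in favor. Not satisfied.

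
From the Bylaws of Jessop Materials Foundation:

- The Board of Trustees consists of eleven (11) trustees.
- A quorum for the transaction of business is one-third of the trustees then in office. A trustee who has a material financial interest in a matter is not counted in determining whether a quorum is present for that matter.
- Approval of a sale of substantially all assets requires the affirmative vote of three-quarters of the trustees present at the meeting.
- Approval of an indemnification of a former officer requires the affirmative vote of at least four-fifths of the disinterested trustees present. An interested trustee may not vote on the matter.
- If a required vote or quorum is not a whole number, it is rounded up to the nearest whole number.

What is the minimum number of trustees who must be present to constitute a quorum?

1/3 of 11 = 3.67, rounded up to 4.

4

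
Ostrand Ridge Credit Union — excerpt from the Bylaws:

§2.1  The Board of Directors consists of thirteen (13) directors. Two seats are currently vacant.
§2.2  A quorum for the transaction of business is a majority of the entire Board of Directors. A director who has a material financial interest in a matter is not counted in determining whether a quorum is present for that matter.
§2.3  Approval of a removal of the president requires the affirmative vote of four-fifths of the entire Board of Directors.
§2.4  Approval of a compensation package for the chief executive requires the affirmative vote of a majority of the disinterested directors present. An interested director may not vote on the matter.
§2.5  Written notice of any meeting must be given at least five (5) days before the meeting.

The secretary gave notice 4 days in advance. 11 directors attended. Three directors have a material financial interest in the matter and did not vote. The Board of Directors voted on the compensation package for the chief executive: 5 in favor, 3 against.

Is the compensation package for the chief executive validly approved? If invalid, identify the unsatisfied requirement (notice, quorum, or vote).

Invalid — notice requirement not satisfied.

Notice: 4 days given; 5 required (4 < 5). Not satisfied.
Quorum: 11 present, but the 3 interested directors do not count, leaving 8. Quorum is 7. Satisfied.
Vote: the compensation package for the chief executive requires a majority of the disinterested directors present (11 − 3 = 8). A majority of 8 is 5, so 5 affirmative votes are needed; 5 voted in favor. Satisfied.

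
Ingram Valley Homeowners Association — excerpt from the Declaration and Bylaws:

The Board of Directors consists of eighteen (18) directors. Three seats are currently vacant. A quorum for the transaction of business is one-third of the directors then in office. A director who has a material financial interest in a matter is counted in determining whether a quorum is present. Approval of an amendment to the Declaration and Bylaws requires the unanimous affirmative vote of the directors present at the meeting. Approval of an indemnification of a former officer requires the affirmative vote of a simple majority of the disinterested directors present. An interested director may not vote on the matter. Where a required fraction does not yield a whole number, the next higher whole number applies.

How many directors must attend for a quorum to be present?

5

1/3 of 15 = 5.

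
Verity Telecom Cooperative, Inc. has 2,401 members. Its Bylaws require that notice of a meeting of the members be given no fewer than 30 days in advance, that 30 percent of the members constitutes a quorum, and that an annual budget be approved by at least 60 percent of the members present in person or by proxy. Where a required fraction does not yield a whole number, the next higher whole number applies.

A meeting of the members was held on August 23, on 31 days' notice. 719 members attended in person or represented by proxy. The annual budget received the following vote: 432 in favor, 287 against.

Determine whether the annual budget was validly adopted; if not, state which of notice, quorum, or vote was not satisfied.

Notice: 31 days given; 30 required. Satisfied.
Quorum: 30% of 2,401 = 720.30, rounded up to 721; 719 present. Not satisfied.
Vote: requires three-fifths of those present (719); 3/5 of 719 = 431.40, rounded up to 432, so 432 needed; 432 in favor. Satisfied.

Invalid — quorum requirement not satisfied.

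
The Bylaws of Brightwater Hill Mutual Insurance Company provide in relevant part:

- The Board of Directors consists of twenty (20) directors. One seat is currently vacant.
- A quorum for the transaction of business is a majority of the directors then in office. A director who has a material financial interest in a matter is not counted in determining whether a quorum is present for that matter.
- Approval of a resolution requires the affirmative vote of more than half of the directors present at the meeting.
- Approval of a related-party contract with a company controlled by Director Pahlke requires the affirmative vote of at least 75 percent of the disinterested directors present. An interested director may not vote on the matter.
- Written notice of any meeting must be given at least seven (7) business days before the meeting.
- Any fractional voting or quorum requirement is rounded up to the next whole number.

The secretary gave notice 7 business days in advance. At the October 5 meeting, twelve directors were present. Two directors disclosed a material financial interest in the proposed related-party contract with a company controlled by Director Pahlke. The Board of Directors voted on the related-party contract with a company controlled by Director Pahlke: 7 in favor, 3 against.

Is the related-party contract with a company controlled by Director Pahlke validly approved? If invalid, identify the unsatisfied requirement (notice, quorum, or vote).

Notice: 7 business days given; 7 required (7 ≥ 7). Satisfied.
Quorum: 12 present, but the 2 interested directors do not count, leaving 10. Quorum is 10. Satisfied.
Vote: the related-party contract with a company controlled by Director Pahlke requires three-fourths of the disinterested directors present (12 − 2 = 10). 3/4 of 10 = 7.50, rounded up to 8, so 8 affirmative votes are needed; 7 voted in favor. Not satisfied.

Invalid — vote requirement not satisfied.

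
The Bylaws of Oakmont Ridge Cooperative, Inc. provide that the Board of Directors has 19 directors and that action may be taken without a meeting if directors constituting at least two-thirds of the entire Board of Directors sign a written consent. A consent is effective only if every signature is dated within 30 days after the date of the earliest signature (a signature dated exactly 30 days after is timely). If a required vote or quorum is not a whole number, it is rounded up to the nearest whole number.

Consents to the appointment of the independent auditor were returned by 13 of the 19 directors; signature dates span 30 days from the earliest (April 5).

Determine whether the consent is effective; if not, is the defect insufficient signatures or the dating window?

Signatures required: at least two-thirds of 19 — 2/3 of 19 = 12.67, rounded up to 13, so 13 needed; 13 signed. Sufficient.
Dating window: the latest signature is 30 days after the earliest; the limit is 30 days. Within the window.

Effective — both the signature and dating-window requirements are satisfied.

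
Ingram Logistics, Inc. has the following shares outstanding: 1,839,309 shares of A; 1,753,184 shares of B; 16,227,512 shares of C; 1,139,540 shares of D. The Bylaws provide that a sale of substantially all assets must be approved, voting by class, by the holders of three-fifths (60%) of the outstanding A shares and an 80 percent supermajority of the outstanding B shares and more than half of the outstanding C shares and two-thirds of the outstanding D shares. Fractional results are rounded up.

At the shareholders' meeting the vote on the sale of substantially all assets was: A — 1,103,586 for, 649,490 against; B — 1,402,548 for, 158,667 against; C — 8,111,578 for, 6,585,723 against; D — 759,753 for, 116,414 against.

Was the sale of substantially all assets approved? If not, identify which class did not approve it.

Not approved — the C shares did not give the required vote.

A: 3/5 of 1839309 = 1103585.40, rounded up to 1103586; 1,103,586 required, 1,103,586 in favor — approved.
B: 4/5 of 1753184 = 1402547.20, rounded up to 1402548; 1,402,548 required, 1,402,548 in favor — approved.
C: a majority of 16227512 is 8113757; 8,113,757 required, 8,111,578 in favor — not approved.
D: 2/3 of 1139540 = 759693.33, rounded up to 759694; 759,694 required, 759,753 in favor — approved.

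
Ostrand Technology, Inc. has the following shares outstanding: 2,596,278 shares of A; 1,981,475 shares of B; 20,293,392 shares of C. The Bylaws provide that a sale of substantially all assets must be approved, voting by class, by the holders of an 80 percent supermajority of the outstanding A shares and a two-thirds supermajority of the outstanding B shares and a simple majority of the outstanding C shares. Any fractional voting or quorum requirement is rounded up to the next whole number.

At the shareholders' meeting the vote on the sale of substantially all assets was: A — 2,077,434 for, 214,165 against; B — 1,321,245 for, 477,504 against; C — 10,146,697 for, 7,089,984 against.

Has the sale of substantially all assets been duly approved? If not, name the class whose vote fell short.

Approved — every class gave the required vote.

A: 4/5 of 2596278 = 2077022.40, rounded up to 2077023; 2,077,023 required, 2,077,434 in favor — approved.
B: 2/3 of 1981475 = 1320983.33, rounded up to 1320984; 1,320,984 required, 1,321,245 in favor — approved.
C: a majority of 20293392 is 10146697; 10,146,697 required, 10,146,697 in favor — approved.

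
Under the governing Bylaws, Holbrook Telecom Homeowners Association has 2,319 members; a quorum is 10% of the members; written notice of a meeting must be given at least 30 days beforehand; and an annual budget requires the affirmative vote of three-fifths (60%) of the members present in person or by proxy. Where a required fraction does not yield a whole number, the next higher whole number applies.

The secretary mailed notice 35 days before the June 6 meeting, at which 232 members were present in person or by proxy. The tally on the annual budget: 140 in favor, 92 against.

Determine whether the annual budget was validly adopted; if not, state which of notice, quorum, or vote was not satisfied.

Notice: 35 days given; 30 required. Satisfied.
Quorum: 10% of 2,319 = 231.90, rounded up to 232; 232 present. Satisfied.
Vote: requires three-fifths of those present (232); 3/5 of 232 = 139.20, rounded up to 140, so 140 needed; 140 in favor. Satisfied.

Valid — all requirements satisfied.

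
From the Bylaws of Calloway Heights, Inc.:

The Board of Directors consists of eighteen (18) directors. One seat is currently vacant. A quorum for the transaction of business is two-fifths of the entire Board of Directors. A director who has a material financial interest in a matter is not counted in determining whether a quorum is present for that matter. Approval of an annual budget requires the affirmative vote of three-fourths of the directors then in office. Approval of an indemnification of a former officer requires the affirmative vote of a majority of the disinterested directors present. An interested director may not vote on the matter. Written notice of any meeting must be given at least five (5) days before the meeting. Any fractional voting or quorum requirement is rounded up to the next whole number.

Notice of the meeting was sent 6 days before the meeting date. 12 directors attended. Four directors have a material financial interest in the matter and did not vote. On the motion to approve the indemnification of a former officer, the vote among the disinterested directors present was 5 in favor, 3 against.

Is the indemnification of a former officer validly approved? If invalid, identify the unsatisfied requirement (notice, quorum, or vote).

Valid — all requirements satisfied.

Notice: 6 days given; 5 required (6 ≥ 5). Satisfied.
Quorum: 12 present, but the 4 interested directors do not count, leaving 8. Quorum is 8. Satisfied.
Vote: the indemnification of a former officer requires a majority of the disinterested directors present (12 − 4 = 8). A majority of 8 is 5, so 5 affirmative votes are needed; 5 voted in favor. Satisfied.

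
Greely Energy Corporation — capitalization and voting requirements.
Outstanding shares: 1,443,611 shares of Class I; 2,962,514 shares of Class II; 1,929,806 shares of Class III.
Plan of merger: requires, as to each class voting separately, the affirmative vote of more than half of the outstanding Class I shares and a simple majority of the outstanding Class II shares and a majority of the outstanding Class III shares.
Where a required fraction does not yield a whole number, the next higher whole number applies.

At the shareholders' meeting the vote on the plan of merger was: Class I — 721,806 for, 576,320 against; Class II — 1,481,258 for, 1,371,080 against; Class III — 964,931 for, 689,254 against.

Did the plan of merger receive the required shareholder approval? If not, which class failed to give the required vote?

Approved — every class gave the required vote.

Class I: a majority of 1443611 is 721806; 721,806 required, 721,806 in favor — approved.
Class II: a majority of 2962514 is 1481258; 1,481,258 required, 1,481,258 in favor — approved.
Class III: a majority of 1929806 is 964904; 964,904 required, 964,931 in favor — approved.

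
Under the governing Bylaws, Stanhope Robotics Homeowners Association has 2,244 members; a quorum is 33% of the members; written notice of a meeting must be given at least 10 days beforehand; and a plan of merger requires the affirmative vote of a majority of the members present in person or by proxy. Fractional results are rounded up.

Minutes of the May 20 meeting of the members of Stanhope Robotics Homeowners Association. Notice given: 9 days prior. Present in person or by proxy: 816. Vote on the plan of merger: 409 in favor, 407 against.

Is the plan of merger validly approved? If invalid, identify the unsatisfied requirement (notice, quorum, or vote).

Notice: 9 days given; 10 required. Not satisfied.
Quorum: 33% of 2,244 = 740.52, rounded up to 741; 816 present. Satisfied.
Vote: requires a majority of those present (816); a majority of 816 is 409, so 409 needed; 409 in favor. Satisfied.

Invalid — notice requirement not satisfied.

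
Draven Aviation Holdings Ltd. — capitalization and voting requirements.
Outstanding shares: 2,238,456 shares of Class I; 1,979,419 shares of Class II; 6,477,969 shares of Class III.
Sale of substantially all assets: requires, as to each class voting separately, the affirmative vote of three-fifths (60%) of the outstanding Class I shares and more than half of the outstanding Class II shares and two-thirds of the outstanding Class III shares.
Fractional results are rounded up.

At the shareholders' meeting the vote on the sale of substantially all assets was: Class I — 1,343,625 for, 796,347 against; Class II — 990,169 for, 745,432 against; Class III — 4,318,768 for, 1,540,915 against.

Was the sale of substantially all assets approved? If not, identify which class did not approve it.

Approved — every class gave the required vote.

Class I: 3/5 of 2238456 = 1343073.60, rounded up to 1343074; 1,343,074 required, 1,343,625 in favor — approved.
Class II: a majority of 1979419 is 989710; 989,710 required, 990,169 in favor — approved.
Class III: 2/3 of 6477969 = 4318646; 4,318,646 required, 4,318,768 in favor — approved.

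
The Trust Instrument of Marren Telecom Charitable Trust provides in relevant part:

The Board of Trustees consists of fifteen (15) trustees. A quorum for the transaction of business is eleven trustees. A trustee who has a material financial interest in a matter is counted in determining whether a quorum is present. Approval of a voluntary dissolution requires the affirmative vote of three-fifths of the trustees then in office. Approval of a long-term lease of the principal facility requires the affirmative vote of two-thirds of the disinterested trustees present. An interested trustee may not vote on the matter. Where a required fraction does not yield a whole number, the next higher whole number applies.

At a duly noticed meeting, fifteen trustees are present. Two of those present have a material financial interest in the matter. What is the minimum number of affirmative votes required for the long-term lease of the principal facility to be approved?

9

The long-term lease of the principal facility requires two-thirds of the disinterested trustees present (15 − 2 = 13).
2/3 of 13 = 8.67, rounded up to 9.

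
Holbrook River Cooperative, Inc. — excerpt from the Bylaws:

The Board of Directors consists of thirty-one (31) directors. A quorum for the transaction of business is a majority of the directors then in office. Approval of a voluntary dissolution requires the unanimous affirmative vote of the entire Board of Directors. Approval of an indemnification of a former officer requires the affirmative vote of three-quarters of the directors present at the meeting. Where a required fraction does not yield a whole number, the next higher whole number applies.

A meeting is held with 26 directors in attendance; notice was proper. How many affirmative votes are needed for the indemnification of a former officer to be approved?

20

The indemnification of a former officer requires three-fourths of the directors present (26).
3/4 of 26 = 19.50, rounded up to 20.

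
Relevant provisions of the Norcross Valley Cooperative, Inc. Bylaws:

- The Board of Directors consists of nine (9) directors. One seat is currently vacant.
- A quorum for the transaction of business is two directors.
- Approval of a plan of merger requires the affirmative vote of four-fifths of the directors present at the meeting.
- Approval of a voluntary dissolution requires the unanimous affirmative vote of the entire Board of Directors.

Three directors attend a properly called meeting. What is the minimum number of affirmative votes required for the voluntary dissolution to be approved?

The voluntary dissolution requires the unanimous vote of the entire Board of Directors (9).
Unanimous means all 9.
(Only 3 can vote, so the voluntary dissolution cannot pass at this meeting, but the required vote is still 9.)

9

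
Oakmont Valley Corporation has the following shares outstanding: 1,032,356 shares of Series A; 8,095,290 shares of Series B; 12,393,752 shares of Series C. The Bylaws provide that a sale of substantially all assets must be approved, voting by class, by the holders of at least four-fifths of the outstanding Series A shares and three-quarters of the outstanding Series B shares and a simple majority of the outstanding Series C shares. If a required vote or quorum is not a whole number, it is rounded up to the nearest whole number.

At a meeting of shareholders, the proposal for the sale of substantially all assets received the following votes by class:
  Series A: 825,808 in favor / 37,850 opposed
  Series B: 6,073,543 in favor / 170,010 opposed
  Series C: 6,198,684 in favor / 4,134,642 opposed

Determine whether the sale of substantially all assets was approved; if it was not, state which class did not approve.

Not approved — the Series A shares did not give the required vote.

Series A: 4/5 of 1032356 = 825884.80, rounded up to 825885; 825,885 required, 825,808 in favor — not approved.
Series B: 3/4 of 8095290 = 6071467.50, rounded up to 6071468; 6,071,468 required, 6,073,543 in favor — approved.
Series C: a majority of 12393752 is 6196877; 6,196,877 required, 6,198,684 in favor — approved.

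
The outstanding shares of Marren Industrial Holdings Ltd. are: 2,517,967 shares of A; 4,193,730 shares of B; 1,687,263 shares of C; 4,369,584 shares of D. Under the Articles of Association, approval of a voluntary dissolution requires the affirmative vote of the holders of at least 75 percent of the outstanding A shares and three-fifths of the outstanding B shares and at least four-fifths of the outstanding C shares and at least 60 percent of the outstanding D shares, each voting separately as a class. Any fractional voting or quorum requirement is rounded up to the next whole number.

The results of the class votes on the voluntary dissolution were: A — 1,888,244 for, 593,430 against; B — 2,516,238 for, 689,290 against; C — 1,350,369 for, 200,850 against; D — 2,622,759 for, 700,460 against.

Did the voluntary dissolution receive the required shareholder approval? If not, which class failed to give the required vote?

Not approved — the A shares did not give the required vote.

A: 3/4 of 2517967 = 1888475.25, rounded up to 1888476; 1,888,476 required, 1,888,244 in favor — not approved.
B: 3/5 of 4193730 = 2516238; 2,516,238 required, 2,516,238 in favor — approved.
C: 4/5 of 1687263 = 1349810.40, rounded up to 1349811; 1,349,811 required, 1,350,369 in favor — approved.
D: 3/5 of 4369584 = 2621750.40, rounded up to 2621751; 2,621,751 required, 2,622,759 in favor — approved.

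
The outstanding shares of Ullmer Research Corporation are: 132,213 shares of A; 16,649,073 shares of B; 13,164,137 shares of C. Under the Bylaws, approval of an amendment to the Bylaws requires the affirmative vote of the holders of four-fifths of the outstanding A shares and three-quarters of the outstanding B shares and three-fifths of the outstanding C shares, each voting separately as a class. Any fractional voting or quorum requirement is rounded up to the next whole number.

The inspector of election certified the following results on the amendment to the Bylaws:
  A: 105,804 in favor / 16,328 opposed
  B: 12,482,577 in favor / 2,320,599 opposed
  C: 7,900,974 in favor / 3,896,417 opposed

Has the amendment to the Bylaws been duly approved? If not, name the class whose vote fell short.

A: 4/5 of 132213 = 105770.40, rounded up to 105771; 105,771 required, 105,804 in favor — approved.
B: 3/4 of 16649073 = 12486804.75, rounded up to 12486805; 12,486,805 required, 12,482,577 in favor — not approved.
C: 3/5 of 13164137 = 7898482.20, rounded up to 7898483; 7,898,483 required, 7,900,974 in favor — approved.

Not approved — the B shares did not give the required vote.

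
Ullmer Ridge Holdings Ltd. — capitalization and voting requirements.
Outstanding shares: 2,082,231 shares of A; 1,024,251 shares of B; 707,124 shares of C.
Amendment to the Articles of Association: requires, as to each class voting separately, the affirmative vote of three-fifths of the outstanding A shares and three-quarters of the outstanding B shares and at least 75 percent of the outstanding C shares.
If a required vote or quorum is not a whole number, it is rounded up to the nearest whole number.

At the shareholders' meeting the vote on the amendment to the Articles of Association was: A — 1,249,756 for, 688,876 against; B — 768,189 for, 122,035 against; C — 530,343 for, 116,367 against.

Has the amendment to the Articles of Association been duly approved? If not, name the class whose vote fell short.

Approved — every class gave the required vote.

A: 3/5 of 2082231 = 1249338.60, rounded up to 1249339; 1,249,339 required, 1,249,756 in favor — approved.
B: 3/4 of 1024251 = 768188.25, rounded up to 768189; 768,189 required, 768,189 in favor — approved.
C: 3/4 of 707124 = 530343; 530,343 required, 530,343 in favor — approved.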